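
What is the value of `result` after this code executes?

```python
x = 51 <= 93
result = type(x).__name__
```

x is bool; result = 'bool'

'bool'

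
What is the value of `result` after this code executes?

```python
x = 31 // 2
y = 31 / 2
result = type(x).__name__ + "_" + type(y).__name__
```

x is int; y is float; result = 'int_float'

'int_float'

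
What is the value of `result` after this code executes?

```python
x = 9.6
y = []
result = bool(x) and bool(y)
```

x = 9.6; y = []; result = False

False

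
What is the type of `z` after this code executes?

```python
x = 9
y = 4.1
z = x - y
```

int - float = float

float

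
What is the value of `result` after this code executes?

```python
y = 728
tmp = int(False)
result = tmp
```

y = 728; tmp = 0; result = 0

0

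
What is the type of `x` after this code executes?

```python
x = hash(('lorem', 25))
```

hash() returns int

int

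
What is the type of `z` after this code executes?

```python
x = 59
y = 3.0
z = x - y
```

int - float = float

float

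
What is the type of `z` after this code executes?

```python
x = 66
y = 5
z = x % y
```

int % int = int

int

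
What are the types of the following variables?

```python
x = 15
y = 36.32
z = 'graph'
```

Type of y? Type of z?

y is assigned a number with a decimal point, so it is a float; z is assigned a quoted string literal, so it is a str

float, str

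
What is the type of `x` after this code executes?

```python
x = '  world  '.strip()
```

str.strip() returns str

str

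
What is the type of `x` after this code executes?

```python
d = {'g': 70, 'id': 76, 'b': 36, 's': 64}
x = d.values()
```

.values() returns dict_values view

dict_values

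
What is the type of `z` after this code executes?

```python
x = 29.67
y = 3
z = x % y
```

float % int = float

float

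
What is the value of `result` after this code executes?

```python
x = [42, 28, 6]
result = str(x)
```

x = [42, 28, 6]; result = '[42, 28, 6]'

'[42, 28, 6]'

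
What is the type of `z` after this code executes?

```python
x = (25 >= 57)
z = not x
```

'not' returns bool

bool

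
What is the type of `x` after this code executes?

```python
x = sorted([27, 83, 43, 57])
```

sorted() always returns list

list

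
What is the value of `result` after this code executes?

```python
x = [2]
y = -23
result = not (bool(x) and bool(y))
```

x = [2]; y = -23; result = False

False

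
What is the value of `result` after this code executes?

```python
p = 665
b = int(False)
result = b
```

p = 665; b = 0; result = 0

0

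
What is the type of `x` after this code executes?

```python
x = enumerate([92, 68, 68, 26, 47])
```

enumerate() returns an enumerate object

enumerate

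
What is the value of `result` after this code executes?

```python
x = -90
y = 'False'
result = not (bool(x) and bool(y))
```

x = -90; y = 'False'; result = False

False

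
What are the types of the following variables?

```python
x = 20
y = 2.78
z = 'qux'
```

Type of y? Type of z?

y is assigned a number with a decimal point, so it is a float; z is assigned a quoted string literal, so it is a str

float, str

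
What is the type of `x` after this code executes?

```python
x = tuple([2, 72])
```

tuple() constructor returns tuple

tuple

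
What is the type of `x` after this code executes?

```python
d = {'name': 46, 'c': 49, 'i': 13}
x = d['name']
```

Accessing dict[str, int] with str key returns int

int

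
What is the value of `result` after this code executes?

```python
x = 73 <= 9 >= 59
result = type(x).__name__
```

x is bool; result = 'bool'

'bool'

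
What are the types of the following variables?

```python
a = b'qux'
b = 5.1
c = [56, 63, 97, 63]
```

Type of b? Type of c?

b is assigned a number with a decimal point, so it is a float; c is assigned a list literal (square brackets)

float, list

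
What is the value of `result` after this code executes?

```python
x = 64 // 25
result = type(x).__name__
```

x is int; result = 'int'

'int'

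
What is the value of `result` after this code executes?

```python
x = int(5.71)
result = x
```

x = 5; result = 5

5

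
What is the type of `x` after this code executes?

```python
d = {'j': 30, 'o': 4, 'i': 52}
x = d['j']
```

Accessing dict[str, int] with str key returns int

int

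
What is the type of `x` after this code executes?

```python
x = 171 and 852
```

'and' with truthy values returns last operand (int)

int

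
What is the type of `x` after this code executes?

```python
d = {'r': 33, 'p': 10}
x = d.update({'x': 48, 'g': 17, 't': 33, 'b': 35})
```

dict.update() returns None

NoneType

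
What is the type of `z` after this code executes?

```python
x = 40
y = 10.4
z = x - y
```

int - float = float

float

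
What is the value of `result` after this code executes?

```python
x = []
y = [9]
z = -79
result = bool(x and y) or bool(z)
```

x = []; y = [9]; z = -79; result = True

True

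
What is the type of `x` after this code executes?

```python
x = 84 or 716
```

'or' returns first truthy value (int)

int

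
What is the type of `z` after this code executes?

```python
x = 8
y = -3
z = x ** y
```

int ** negative = float

float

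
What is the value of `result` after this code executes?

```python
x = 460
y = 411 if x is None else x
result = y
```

x = 460; y = 460; result = 460

460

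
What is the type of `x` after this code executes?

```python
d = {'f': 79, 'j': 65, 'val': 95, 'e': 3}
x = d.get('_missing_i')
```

dict.get() returns None when key not found

NoneType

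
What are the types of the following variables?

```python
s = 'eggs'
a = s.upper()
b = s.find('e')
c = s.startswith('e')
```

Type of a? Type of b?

upper() returns str; find() returns int

str, int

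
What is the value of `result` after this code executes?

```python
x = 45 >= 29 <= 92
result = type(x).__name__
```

x is bool; result = 'bool'

'bool'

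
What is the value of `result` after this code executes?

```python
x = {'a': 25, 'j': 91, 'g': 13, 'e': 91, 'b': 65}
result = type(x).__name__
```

x is dict; result = 'dict'

'dict'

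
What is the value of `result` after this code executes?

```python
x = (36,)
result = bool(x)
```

x = (36,); result = True

True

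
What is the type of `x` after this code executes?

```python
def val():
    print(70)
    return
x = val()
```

Bare return returns None

NoneType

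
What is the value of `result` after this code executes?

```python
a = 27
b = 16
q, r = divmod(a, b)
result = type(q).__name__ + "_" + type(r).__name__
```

a is int; b is int; q is int; r is int; result = 'int_int'

'int_int'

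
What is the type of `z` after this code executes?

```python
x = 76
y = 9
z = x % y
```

int % int = int

int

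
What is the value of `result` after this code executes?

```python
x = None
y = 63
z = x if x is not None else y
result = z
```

x = None; y = 63; z = 63; result = 63

63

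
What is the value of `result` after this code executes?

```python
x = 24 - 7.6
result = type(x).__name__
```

x is float; result = 'float'

'float'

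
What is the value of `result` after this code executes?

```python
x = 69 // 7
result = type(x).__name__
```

x is int; result = 'int'

'int'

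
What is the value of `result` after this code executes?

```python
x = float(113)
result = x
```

x = 113.0; result = 113.0

113.0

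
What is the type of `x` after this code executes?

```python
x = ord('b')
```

ord() returns int (code point)

int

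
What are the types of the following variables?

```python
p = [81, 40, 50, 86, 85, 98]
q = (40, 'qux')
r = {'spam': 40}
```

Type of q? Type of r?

q is assigned a tuple (parenthesized, comma-separated values); r is assigned a dict literal ({key: value})

tuple, dict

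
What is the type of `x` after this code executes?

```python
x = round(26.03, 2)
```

round() with decimal places returns float

float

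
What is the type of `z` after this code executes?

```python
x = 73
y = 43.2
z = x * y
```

int * float = float

float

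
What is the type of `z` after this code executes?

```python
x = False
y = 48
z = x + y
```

bool + int = int (bool is subclass of int)

int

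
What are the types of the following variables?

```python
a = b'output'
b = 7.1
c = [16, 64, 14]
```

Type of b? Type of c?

b is assigned a number with a decimal point, so it is a float; c is assigned a list literal (square brackets)

float, list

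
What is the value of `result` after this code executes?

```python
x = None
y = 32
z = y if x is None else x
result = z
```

x = None; y = 32; z = 32; result = 32

32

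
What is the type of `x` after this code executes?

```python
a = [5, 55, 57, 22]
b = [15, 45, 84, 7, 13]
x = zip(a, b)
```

zip() returns a zip object

zip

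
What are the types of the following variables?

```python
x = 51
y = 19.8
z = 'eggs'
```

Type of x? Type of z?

x is assigned a bare integer (no decimal point), so it is an int; z is assigned a quoted string literal, so it is a str

int, str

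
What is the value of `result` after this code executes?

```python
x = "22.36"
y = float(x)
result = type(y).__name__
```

x is str; y is float; result = 'float'

'float'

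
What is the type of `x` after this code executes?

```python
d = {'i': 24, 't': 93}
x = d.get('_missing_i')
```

dict.get() returns None when key not found

NoneType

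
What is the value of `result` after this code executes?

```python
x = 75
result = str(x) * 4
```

x = 75; result = '75757575'

'75757575'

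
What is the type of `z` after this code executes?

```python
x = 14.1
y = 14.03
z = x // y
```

float // float = float

float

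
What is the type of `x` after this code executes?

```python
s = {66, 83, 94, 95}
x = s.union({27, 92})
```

set.union() returns a new set

set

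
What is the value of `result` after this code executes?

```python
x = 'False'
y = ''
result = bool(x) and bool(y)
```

x = 'False'; y = ''; result = False

False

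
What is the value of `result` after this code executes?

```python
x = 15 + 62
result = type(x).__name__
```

x is int; result = 'int'

'int'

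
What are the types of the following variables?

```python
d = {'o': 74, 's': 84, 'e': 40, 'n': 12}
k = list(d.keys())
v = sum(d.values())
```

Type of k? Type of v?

list() converts to list; sum of ints is int

list, int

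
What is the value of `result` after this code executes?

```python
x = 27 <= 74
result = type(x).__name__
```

x is bool; result = 'bool'

'bool'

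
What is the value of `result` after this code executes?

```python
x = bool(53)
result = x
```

x = True; result = True

True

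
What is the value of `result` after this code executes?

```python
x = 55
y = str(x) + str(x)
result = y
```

x = 55; y = '5555'; result = '5555'

'5555'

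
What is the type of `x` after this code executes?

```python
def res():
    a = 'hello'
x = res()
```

Function without return returns None

NoneType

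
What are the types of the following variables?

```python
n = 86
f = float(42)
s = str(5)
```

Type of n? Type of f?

n is assigned a bare integer (no decimal point), so it is an int; f is assigned the result of calling float(), which returns a float

int, float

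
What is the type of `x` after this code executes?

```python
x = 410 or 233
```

'or' returns first truthy value (int)

int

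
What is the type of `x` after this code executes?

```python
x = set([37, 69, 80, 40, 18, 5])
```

set() constructor returns set

set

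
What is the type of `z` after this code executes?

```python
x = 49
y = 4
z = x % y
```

int % int = int

int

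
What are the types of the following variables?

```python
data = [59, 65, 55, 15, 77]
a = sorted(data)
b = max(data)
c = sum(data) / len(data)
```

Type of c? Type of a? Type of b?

int / int = float; sorted() returns list; max of ints returns int

float, list, int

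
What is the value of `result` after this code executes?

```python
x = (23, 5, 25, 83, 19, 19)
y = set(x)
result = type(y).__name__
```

x is tuple; y is set; result = 'set'

'set'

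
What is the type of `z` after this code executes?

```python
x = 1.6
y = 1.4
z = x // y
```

float // float = float

float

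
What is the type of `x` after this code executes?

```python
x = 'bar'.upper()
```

str.upper() returns str

str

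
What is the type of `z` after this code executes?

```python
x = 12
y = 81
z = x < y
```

Comparison returns bool

bool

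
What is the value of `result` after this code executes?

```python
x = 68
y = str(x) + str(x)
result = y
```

x = 68; y = '6868'; result = '6868'

'6868'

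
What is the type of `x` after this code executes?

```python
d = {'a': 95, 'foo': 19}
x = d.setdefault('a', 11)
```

dict.setdefault() returns the (existing or default) value

int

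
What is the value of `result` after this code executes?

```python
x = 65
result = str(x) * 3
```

x = 65; result = '656565'

'656565'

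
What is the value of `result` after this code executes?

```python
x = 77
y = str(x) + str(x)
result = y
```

x = 77; y = '7777'; result = '7777'

'7777'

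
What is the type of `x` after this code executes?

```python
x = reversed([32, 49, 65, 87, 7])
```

reversed() on a list returns list_reverseiterator

list_reverseiterator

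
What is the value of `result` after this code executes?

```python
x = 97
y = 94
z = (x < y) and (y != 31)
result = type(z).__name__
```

x is int; y is int; z is bool; result = 'bool'

'bool'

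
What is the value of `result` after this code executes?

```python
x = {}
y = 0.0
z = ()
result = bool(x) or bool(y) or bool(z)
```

x = {}; y = 0.0; z = (); result = False

False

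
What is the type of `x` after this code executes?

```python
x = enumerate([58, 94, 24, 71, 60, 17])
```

enumerate() returns an enumerate object

enumerate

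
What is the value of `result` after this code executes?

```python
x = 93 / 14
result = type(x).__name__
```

x is float; result = 'float'

'float'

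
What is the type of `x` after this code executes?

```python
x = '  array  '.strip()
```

str.strip() returns str

str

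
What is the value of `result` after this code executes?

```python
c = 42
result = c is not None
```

c = 42; result = True

True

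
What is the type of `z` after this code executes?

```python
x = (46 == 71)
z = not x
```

'not' returns bool

bool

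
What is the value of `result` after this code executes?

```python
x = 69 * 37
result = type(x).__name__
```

x is int; result = 'int'

'int'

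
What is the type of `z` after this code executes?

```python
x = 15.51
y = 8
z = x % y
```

float % int = float

float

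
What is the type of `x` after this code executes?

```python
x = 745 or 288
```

'or' returns first truthy value (int)

int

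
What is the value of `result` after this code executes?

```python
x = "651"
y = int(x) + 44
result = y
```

x = '651'; y = 695; result = 695

695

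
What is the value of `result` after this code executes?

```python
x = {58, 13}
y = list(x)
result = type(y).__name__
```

x is set; y is list; result = 'list'

'list'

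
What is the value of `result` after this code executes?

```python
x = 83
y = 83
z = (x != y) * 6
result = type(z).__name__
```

x is int; y is int; z is int; result = 'int'

'int'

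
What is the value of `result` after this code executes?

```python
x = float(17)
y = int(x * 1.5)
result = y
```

x = 17.0; y = 25; result = 25

25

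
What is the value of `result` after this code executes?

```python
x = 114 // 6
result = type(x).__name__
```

x is int; result = 'int'

'int'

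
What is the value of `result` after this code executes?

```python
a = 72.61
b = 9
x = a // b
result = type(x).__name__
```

a is float; b is int; x is float; result = 'float'

'float'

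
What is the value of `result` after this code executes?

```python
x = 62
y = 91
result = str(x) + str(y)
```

x = 62; y = 91; result = '6291'

'6291'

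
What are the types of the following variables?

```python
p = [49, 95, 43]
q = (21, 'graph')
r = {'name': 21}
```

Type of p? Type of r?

p is assigned a list literal (square brackets); r is assigned a dict literal ({key: value})

list, dict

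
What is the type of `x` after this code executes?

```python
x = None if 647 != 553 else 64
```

647 != 553 is True, so the if branch is taken

NoneType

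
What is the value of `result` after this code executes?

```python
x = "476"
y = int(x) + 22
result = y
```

x = '476'; y = 498; result = 498

498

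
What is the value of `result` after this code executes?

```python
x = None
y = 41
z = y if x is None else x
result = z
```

x = None; y = 41; z = 41; result = 41

41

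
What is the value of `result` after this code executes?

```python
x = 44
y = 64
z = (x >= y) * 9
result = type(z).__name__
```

x is int; y is int; z is int; result = 'int'

'int'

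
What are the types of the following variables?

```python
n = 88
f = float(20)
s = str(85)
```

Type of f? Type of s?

f is assigned the result of calling float(), which returns a float; s is assigned the result of calling str(), which returns a str

float, str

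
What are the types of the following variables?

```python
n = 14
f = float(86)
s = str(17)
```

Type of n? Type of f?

n is assigned a bare integer (no decimal point), so it is an int; f is assigned the result of calling float(), which returns a float

int, float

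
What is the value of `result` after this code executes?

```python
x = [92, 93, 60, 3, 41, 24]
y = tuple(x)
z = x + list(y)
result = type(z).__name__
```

x is list; y is tuple; z is list; result = 'list'

'list'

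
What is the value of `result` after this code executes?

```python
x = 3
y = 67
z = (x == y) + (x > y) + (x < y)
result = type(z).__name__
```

x is int; y is int; z is int; result = 'int'

'int'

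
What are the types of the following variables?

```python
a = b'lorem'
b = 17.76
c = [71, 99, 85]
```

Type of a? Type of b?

a is assigned a bytes literal (b'...' prefix); b is assigned a number with a decimal point, so it is a float

bytes, float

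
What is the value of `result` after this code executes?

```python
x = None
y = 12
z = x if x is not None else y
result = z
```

x = None; y = 12; z = 12; result = 12

12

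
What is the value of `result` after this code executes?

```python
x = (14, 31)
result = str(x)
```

x = (14, 31); result = '(14, 31)'

'(14, 31)'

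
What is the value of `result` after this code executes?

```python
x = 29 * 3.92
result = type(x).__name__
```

x is float; result = 'float'

'float'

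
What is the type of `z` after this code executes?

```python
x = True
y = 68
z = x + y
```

bool + int = int (bool is subclass of int)

int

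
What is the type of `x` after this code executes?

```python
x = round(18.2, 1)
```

round() with decimal places returns float

float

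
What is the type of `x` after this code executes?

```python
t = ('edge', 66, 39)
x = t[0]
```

Index 0 of tuple is a str literal

str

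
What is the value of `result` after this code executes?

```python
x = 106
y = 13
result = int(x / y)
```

x = 106; y = 13; result = 8

8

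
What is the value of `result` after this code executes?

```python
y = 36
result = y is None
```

y = 36; result = False

False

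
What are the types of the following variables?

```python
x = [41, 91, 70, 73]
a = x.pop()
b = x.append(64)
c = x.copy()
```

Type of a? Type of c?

pop() returns element; copy() returns list

int, list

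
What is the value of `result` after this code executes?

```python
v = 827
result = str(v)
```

v = 827; result = '827'

'827'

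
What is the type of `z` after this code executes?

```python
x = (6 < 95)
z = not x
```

'not' returns bool

bool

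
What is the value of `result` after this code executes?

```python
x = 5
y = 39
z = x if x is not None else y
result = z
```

x = 5; y = 39; z = 5; result = 5

5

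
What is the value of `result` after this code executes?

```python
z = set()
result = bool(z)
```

z = set(); result = False

False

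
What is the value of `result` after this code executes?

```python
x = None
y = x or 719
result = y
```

x = None; y = 719; result = 719

719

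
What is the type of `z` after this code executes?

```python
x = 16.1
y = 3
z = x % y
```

float % int = float

float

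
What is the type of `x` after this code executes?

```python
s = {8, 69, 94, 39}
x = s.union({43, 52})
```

set.union() returns a new set

set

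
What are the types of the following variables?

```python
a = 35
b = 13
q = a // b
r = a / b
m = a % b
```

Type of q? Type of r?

// returns int; / returns float

int, float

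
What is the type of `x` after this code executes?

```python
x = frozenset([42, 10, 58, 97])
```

frozenset() returns frozenset

frozenset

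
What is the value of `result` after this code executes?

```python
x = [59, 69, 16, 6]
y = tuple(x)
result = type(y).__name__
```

x is list; y is tuple; result = 'tuple'

'tuple'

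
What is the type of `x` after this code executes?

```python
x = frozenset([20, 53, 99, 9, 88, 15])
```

frozenset() returns frozenset

frozenset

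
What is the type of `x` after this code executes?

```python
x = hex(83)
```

hex() returns str representation

str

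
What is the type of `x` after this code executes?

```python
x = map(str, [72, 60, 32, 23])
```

map() returns a map object

map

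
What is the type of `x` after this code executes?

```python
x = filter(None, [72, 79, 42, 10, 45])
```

filter() returns a filter object

filter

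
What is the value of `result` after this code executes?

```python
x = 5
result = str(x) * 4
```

x = 5; result = '5555'

'5555'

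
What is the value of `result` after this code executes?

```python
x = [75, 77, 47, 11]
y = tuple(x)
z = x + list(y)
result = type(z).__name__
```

x is list; y is tuple; z is list; result = 'list'

'list'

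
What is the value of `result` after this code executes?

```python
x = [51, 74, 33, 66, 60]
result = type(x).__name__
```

x is list; result = 'list'

'list'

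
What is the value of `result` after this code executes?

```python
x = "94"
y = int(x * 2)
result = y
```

x = '94'; y = 9494; result = 9494

9494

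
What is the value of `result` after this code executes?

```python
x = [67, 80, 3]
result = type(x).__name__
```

x is list; result = 'list'

'list'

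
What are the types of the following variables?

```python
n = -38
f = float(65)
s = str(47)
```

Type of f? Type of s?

f is assigned the result of calling float(), which returns a float; s is assigned the result of calling str(), which returns a str

float, str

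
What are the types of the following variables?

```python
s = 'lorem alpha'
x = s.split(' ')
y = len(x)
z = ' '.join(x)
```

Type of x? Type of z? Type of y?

str.split() returns list; str.join() returns str; len() returns int

list, str, int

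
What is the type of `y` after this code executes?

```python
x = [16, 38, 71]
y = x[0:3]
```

Slicing a list returns a list

list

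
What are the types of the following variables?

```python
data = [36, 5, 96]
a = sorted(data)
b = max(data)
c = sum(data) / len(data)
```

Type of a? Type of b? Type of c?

sorted() returns list; max of ints returns int; int / int = float

list, int, float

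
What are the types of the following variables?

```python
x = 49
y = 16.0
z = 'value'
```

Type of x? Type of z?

x is assigned a bare integer (no decimal point), so it is an int; z is assigned a quoted string literal, so it is a str

int, str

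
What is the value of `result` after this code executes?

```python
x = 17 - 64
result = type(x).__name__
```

x is int; result = 'int'

'int'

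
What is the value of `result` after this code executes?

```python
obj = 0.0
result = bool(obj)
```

obj = 0.0; result = False

False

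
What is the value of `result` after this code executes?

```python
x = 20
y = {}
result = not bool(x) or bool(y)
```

x = 20; y = {}; result = False

False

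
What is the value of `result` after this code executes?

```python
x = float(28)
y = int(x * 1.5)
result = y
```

x = 28.0; y = 42; result = 42

42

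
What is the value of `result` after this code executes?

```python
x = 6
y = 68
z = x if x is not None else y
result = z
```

x = 6; y = 68; z = 6; result = 6

6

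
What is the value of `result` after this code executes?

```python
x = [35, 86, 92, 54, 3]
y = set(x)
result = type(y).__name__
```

x is list; y is set; result = 'set'

'set'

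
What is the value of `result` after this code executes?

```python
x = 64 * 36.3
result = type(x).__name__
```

x is float; result = 'float'

'float'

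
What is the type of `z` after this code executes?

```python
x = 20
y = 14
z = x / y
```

int / int = float

float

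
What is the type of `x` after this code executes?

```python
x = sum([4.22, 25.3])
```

sum() of floats returns float

float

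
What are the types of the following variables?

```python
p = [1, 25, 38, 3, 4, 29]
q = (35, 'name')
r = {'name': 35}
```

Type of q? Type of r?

q is assigned a tuple (parenthesized, comma-separated values); r is assigned a dict literal ({key: value})

tuple, dict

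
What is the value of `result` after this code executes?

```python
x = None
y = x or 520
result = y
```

x = None; y = 520; result = 520

520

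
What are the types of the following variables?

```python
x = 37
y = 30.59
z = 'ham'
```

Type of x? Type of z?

x is assigned a bare integer (no decimal point), so it is an int; z is assigned a quoted string literal, so it is a str

int, str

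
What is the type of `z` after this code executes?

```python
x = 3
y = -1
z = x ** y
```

int ** negative = float

float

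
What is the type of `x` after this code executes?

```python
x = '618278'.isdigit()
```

str.isdigit() returns bool

bool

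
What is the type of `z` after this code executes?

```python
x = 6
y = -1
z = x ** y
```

int ** negative = float

float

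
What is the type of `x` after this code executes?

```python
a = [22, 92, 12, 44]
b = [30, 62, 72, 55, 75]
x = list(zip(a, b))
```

list(zip()) returns a list of tuples

list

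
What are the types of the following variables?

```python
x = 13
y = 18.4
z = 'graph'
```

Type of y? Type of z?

y is assigned a number with a decimal point, so it is a float; z is assigned a quoted string literal, so it is a str

float, str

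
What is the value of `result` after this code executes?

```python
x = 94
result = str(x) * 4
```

x = 94; result = '94949494'

'94949494'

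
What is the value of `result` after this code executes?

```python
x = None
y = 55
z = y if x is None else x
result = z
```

x = None; y = 55; z = 55; result = 55

55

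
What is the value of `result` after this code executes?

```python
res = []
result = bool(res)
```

res = []; result = False

False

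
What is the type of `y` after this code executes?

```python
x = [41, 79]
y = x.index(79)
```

list.index() returns int

int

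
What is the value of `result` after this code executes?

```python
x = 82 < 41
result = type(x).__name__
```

x is bool; result = 'bool'

'bool'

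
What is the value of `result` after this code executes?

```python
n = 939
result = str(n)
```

n = 939; result = '939'

'939'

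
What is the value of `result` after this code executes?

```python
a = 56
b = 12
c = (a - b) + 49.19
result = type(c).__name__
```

a is int; b is int; c is float; result = 'float'

'float'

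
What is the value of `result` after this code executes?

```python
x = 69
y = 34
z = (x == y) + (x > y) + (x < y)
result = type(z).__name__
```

x is int; y is int; z is int; result = 'int'

'int'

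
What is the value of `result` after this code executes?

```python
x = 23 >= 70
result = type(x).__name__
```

x is bool; result = 'bool'

'bool'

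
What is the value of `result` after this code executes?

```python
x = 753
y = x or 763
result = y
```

x = 753; y = 753; result = 753

753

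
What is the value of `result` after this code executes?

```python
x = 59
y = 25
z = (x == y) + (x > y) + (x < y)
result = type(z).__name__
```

x is int; y is int; z is int; result = 'int'

'int'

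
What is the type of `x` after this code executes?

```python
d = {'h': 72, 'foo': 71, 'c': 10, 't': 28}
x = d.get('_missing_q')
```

dict.get() returns None when key not found

NoneType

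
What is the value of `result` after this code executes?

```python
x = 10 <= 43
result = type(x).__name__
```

x is bool; result = 'bool'

'bool'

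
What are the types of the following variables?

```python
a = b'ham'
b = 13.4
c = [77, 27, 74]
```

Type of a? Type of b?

a is assigned a bytes literal (b'...' prefix); b is assigned a number with a decimal point, so it is a float

bytes, float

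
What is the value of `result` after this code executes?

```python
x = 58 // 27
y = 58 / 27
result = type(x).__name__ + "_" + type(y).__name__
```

x is int; y is float; result = 'int_float'

'int_float'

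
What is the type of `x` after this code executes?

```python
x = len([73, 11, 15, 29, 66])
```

len() always returns int

int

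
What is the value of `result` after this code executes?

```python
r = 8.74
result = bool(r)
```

r = 8.74; result = True

True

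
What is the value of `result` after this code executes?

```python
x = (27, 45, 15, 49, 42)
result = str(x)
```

x = (27, 45, 15, 49, 42); result = '(27, 45, 15, 49, 42)'

'(27, 45, 15, 49, 42)'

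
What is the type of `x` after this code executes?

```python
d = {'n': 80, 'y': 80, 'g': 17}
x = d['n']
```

Accessing dict[str, int] with str key returns int

int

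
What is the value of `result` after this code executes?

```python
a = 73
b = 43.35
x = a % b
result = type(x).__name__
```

a is int; b is float; x is float; result = 'float'

'float'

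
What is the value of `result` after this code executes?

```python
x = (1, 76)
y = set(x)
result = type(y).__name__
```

x is tuple; y is set; result = 'set'

'set'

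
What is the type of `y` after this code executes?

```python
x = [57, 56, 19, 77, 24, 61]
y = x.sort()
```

list.sort() returns None (mutates in place)

NoneType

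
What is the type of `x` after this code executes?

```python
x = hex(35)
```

hex() returns str representation

str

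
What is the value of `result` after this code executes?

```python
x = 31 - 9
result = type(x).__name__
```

x is int; result = 'int'

'int'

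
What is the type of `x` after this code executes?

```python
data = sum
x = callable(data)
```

callable() returns bool

bool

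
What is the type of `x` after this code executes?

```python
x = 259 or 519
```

'or' returns first truthy value (int)

int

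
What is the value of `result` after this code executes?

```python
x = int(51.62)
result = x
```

x = 51; result = 51

51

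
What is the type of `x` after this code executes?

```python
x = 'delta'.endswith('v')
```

str.endswith() returns bool

bool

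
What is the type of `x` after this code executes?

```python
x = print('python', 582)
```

print() returns None

NoneType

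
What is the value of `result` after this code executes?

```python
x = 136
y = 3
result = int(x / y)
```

x = 136; y = 3; result = 45

45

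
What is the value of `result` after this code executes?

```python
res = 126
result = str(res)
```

res = 126; result = '126'

'126'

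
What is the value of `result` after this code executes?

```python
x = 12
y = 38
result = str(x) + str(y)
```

x = 12; y = 38; result = '1238'

'1238'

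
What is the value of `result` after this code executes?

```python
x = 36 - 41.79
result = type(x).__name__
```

x is float; result = 'float'

'float'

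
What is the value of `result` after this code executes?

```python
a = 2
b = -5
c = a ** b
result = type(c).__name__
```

a is int; b is int; c is float; result = 'float'

'float'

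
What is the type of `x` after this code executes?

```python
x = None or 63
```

'or' with None returns the other truthy value

int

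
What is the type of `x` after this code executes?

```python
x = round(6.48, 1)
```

round() with decimal places returns float

float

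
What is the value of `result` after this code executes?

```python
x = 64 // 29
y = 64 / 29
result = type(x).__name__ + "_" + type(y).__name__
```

x is int; y is float; result = 'int_float'

'int_float'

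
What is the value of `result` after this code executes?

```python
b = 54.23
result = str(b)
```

b = 54.23; result = '54.23'

'54.23'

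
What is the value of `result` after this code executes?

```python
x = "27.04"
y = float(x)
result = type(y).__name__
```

x is str; y is float; result = 'float'

'float'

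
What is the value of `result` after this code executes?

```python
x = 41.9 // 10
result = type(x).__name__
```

x is float; result = 'float'

'float'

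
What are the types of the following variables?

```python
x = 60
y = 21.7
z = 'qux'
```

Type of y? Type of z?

y is assigned a number with a decimal point, so it is a float; z is assigned a quoted string literal, so it is a str

float, str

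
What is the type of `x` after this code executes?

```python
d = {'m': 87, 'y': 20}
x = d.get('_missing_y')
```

dict.get() returns None when key not found

NoneType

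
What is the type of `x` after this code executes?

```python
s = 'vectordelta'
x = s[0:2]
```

Slicing a str returns str

str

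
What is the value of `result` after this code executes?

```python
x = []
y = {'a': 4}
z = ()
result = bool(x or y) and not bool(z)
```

x = []; y = {'a': 4}; z = (); result = True

True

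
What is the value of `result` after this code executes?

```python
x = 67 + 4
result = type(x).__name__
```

x is int; result = 'int'

'int'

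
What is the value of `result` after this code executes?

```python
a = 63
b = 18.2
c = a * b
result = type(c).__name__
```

a is int; b is float; c is float; result = 'float'

'float'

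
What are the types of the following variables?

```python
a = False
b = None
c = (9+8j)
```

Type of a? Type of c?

a is assigned the constant False, which has type bool; c is assigned (9+8j), an int plus an imaginary literal (j suffix), which evaluates to complex

bool, complex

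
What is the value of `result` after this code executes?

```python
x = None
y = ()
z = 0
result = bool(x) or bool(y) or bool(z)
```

x = None; y = (); z = 0; result = False

False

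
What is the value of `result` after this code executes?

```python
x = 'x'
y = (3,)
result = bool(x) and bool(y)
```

x = 'x'; y = (3,); result = True

True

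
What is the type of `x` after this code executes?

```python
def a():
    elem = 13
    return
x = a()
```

Bare return returns None

NoneType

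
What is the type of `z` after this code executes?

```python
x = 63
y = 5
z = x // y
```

int // int = int

int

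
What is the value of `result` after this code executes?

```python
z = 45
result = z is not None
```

z = 45; result = True

True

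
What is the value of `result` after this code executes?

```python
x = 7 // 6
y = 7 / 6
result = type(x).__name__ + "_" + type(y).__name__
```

x is int; y is float; result = 'int_float'

'int_float'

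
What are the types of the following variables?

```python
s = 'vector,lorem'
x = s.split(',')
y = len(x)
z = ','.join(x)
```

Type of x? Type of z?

str.split() returns list; str.join() returns str

list, str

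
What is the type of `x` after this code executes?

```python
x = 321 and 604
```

'and' with truthy values returns last operand (int)

int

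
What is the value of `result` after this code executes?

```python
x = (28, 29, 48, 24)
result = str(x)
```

x = (28, 29, 48, 24); result = '(28, 29, 48, 24)'

'(28, 29, 48, 24)'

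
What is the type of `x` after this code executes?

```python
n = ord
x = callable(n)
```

callable() returns bool

bool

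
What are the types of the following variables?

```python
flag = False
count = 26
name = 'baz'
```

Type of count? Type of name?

count is assigned a bare integer (no decimal point), so it is an int; name is assigned a quoted string literal, so it is a str

int, str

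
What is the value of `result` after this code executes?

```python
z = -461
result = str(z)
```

z = -461; result = '-461'

'-461'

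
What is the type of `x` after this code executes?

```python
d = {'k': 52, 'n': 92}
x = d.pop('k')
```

dict.pop() returns the value

int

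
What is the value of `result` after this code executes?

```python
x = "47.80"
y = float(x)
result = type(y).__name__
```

x is str; y is float; result = 'float'

'float'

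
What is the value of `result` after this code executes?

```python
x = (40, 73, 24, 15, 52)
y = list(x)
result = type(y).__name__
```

x is tuple; y is list; result = 'list'

'list'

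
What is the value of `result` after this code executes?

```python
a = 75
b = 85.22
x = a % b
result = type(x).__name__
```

a is int; b is float; x is float; result = 'float'

'float'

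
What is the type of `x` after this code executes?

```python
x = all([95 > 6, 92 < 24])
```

all() returns bool

bool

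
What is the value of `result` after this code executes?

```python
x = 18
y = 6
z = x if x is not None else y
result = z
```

x = 18; y = 6; z = 18; result = 18

18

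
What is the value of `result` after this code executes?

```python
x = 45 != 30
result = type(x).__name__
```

x is bool; result = 'bool'

'bool'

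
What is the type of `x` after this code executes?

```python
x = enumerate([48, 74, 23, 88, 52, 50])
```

enumerate() returns an enumerate object

enumerate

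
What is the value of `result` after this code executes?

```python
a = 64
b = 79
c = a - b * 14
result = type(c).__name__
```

a is int; b is int; c is int; result = 'int'

'int'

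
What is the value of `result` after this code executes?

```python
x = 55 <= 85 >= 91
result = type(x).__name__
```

x is bool; result = 'bool'

'bool'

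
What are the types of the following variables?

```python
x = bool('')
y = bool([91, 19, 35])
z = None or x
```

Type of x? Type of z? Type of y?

bool() returns bool; None or bool returns the bool; bool() returns bool

bool, bool, bool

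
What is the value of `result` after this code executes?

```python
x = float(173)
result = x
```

x = 173.0; result = 173.0

173.0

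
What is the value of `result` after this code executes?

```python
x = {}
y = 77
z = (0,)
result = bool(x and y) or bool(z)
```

x = {}; y = 77; z = (0,); result = True

True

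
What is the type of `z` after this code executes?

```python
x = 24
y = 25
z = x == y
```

Equality comparison returns bool

bool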